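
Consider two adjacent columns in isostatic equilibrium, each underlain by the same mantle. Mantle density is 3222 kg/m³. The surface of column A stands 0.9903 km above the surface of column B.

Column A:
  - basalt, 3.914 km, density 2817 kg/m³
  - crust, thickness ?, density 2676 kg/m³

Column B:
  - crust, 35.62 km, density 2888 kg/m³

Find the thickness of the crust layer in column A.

24.7 km

Take the compensation level at the base of the deeper column (depth z_c below the surface of column A) and equate Σ ρ_i t_i down to z_c; mantle fills any gap and the z_c terms cancel.
Column A: 3.914×2817 + x×2676 + (z_c − 3.914 − x)×3222
Column B: 0.9903×0 + 35.62×2888 + (z_c − 0.9903 − 35.62)×3222
The z_c×3222 term appears on both sides and cancels. Collect the known terms of each column as K = Σ(ρt)_known − 3222 × (depth of known layers): K_A = 11025.738 − 3222×3.914 = −1585.17; K_B = 102870.56 − 3222×(0.9903 + 35.62) = −15087.8266.
Balance: K_A − x×(3222 − 2676) = K_B, so x = (K_A − K_B)/(3222 − 2676) = 13502.7/546 = 24.7 km.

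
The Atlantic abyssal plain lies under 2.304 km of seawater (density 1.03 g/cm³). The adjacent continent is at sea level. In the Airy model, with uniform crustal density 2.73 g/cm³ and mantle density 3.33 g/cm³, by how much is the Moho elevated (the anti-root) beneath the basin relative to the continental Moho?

In Airy isostatic equilibrium: replacing crust with seawater at the top is compensated by replacing crust with mantle at the base: d (ρ_c − ρ_w) = a (ρ_m − ρ_c).
a = d (ρ_c − ρ_w)/(ρ_m − ρ_c) = 2.304 km × 1.7/0.6 = 6.53 km.

6.53 km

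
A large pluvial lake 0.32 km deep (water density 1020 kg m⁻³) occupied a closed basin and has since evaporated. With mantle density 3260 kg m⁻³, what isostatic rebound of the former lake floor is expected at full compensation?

u = d ρ_w/ρ_m = 0.32 km × 1020/3260 = 0.1 km.

0.1 km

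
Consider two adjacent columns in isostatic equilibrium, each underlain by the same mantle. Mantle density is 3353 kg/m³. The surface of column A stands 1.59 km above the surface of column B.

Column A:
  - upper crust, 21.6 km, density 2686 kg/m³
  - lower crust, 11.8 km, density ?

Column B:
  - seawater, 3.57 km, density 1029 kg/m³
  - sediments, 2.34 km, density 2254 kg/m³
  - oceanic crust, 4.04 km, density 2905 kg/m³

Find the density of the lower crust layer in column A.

3050 kg/m³

Take the compensation level at the base of the deeper column (depth z_c below the surface of column A) and equate Σ ρ_i t_i down to z_c; mantle fills any gap and the z_c terms cancel.
Column A: 21.6×2686 + 11.8×ρ + (z_c − 33.4)×3353
Column B: 1.59×0 + 3.57×1029 + 2.34×2254 + 4.04×2905 + (z_c − 1.59 − 9.95)×3353
The z_c×3353 term appears on both sides and cancels. Collect the known terms of each column as K = Σ(ρt)_known − 3353 × (depth of known layers): K_A = 58017.6 − 3353×33.4 = −53972.6; K_B = 20684.09 − 3353×(1.59 + 9.95) = −18009.53.
Balance: K_A + 11.8×ρ = K_B, so ρ = (K_B − K_A)/11.8 = 35963.1/11.8 = 3050 kg/m³.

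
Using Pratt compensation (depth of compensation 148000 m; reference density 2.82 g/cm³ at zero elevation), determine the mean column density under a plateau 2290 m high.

2.78 g/cm³

Pratt balance: ρ_ref D = ρ (D + h).
ρ = ρ_ref D/(D + h) = 2.82 × 148000 m/(148000 m + 2290 m) = 2.78 g/cm³.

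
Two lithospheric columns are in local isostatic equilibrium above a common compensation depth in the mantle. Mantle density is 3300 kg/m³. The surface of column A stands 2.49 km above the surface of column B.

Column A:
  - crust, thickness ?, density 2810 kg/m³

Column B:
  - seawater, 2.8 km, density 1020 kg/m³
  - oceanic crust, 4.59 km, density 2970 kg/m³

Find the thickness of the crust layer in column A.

32.9 km

Take the compensation level at the base of the deeper column (depth z_c below the surface of column A) and equate Σ ρ_i t_i down to z_c; mantle fills any gap and the z_c terms cancel.
Column A: x×2810 + (z_c − 0 − x)×3300
Column B: 2.49×0 + 2.8×1020 + 4.59×2970 + (z_c − 2.49 − 7.39)×3300
The z_c×3300 term appears on both sides and cancels. Collect the known terms of each column as K = Σ(ρt)_known − 3300 × (depth of known layers): K_A = 0 − 3300×0 = 0; K_B = 16488.3 − 3300×(2.49 + 7.39) = −16115.7.
Balance: K_A − x×(3300 − 2810) = K_B, so x = (K_A − K_B)/(3300 − 2810) = 16115.7/490 = 32.9 km.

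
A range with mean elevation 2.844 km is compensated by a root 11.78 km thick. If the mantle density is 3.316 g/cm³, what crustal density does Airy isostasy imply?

2.67 g/cm³

ρ_c h = (ρ_m − ρ_c) r → ρ_c (h + r) = ρ_m r → ρ_c = ρ_m r / (h + r).
ρ_c = 3.316 × 11.78 km / (2.844 km + 11.78 km) = 2.67 g/cm³.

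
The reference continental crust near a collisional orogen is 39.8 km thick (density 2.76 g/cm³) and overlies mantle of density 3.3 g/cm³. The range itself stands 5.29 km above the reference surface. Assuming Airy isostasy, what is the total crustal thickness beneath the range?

72.1 km

Root depth r = h ρ_c / (ρ_m − ρ_c) = 5.29 km × 2.76 / 0.54 = 27.04 km.
Total thickness = T + h + r = 39.8 km + 5.29 km + 27.04 km = 72.1 km.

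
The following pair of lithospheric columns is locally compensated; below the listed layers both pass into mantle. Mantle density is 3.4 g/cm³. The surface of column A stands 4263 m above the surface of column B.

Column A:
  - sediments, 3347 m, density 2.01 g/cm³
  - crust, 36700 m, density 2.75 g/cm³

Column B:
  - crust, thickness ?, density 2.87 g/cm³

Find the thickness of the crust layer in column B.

26400 m

Take the compensation level at the base of the deeper column (depth z_c below the surface of column A) and equate Σ ρ_i t_i down to z_c; mantle fills any gap and the z_c terms cancel.
Column A: 3347×2.01 + 36700×2.75 + (z_c − 40047)×3.4
Column B: 4263×0 + x×2.87 + (z_c − 4263 − 0 − x)×3.4
The z_c×3.4 term appears on both sides and cancels. Collect the known terms of each column as K = Σ(ρt)_known − 3.4 × (depth of known layers): K_A = 107652.47 − 3.4×40047 = −28507.33; K_B = 0 − 3.4×(4263 + 0) = −14494.2.
Balance: K_A = K_B − x×(3.4 − 2.87), so x = (K_B − K_A)/(3.4 − 2.87) = 14013.1/0.53 = 26400 m.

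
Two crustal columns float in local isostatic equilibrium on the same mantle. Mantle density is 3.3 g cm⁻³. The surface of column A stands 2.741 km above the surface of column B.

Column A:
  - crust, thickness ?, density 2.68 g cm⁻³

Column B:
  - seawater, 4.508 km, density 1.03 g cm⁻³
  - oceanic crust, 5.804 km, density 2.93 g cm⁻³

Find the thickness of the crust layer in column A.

34.6 km

Take the compensation level at the base of the deeper column (depth z_c below the surface of column A) and equate Σ ρ_i t_i down to z_c; mantle fills any gap and the z_c terms cancel.
Column A: x×2.68 + (z_c − 0 − x)×3.3
Column B: 2.741×0 + 4.508×1.03 + 5.804×2.93 + (z_c − 2.741 − 10.312)×3.3
The z_c×3.3 term appears on both sides and cancels. Collect the known terms of each column as K = Σ(ρt)_known − 3.3 × (depth of known layers): K_A = 0 − 3.3×0 = 0; K_B = 21.64896 − 3.3×(2.741 + 10.312) = −21.42594.
Balance: K_A − x×(3.3 − 2.68) = K_B, so x = (K_A − K_B)/(3.3 − 2.68) = 21.4259/0.62 = 34.6 km.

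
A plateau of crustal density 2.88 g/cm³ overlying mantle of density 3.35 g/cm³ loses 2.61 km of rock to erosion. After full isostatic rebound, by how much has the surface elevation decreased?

0.366 km

Rebound u = e ρ_c/ρ_m = 2.61 km × 2.88/3.35 = 2.244 km.
Net surface drop = e − u = 2.61 km − 2.244 km = e (ρ_m − ρ_c)/ρ_m = 0.366 km.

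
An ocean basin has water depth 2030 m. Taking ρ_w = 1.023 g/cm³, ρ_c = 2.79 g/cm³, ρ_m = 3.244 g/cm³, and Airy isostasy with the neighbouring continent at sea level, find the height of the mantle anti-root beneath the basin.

Equating mass per unit area of the two columns: replacing crust with seawater at the top is compensated by replacing crust with mantle at the base: d (ρ_c − ρ_w) = a (ρ_m − ρ_c).
a = d (ρ_c − ρ_w)/(ρ_m − ρ_c) = 2030 m × 1.767/0.454 = 7900 m.

7900 m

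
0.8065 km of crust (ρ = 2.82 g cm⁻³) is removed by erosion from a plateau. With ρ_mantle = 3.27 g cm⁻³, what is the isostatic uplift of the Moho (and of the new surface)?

0.696 km

Unloading: uplift u = e ρ_c/ρ_m = 0.8065 km × 2.82/3.27 = 0.696 km.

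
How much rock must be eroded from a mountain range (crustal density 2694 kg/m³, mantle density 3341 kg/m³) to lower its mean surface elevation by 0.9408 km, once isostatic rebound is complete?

4.86 km

Net drop Δ = e − u = e − e ρ_c/ρ_m = e (ρ_m − ρ_c)/ρ_m.
e = Δ ρ_m/(ρ_m − ρ_c) = 0.9408 km × 3341/647 = 4.86 km.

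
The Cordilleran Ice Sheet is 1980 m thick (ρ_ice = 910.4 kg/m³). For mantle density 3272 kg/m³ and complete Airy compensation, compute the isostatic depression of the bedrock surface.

Equating mass per unit area of the two columns: the ice load ρ_ice t is balanced by mantle displaced below, ρ_m s.
s = t ρ_ice / ρ_m = 1980 m × 910.4/3272 = 551 m.

551 m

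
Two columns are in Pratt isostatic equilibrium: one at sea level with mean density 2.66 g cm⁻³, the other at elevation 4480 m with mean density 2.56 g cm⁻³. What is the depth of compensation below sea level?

ρ_ref D = ρ (D + h) → D (ρ_ref − ρ) = ρ h.
D = ρ h/(ρ_ref − ρ) = 2.56 × 4480 m/(2.66 − 2.56) = 115000 m.

115000 m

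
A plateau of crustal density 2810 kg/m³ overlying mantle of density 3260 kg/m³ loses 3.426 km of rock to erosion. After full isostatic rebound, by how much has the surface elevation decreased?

0.473 km

Rebound u = e ρ_c/ρ_m = 3.426 km × 2810/3260 = 2.953 km.
Net surface drop = e − u = 3.426 km − 2.953 km = e (ρ_m − ρ_c)/ρ_m = 0.473 km.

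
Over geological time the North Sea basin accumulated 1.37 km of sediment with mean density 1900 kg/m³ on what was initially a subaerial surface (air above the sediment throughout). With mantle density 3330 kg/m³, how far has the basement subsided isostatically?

0.782 km

Subaerial load: s = t ρ_sed / ρ_m = 1.37 km × 1900/3330 = 0.782 km.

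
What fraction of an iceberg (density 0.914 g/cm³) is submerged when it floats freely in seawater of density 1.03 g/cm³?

Submerged fraction = ρ_obj/ρ_fluid = 0.914/1.03 = 0.887.

0.887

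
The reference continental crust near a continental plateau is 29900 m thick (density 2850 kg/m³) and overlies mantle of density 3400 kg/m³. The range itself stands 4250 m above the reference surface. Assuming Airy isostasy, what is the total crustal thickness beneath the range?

56200 m

Root depth r = h ρ_c / (ρ_m − ρ_c) = 4250 m × 2850 / 550 = 22020 m.
Total thickness = T + h + r = 29900 m + 4250 m + 22020 m = 56200 m.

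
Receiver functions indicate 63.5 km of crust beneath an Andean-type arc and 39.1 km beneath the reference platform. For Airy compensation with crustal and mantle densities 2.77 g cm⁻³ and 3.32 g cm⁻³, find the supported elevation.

4.04 km

Excess crust Δ = 63.5 km − 39.1 km = 24.4 km, split between elevation h and root r with h + r = Δ.
Airy balance ρ_c h = (ρ_m − ρ_c) r gives r = h ρ_c/(ρ_m − ρ_c), so h (1 + ρ_c/(ρ_m − ρ_c)) = Δ, i.e. h = Δ (ρ_m − ρ_c)/ρ_m.
h = 24.4 km × 0.55/3.32 = 4.04 km.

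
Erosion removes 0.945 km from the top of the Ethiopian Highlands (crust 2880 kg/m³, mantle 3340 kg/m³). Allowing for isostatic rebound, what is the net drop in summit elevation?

Rebound u = e ρ_c/ρ_m = 0.945 km × 2880/3340 = 0.8149 km.
Net surface drop = e − u = 0.945 km − 0.8149 km = e (ρ_m − ρ_c)/ρ_m = 0.13 km.

0.13 km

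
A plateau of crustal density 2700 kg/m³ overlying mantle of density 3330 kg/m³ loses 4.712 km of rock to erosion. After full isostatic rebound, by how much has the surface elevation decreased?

0.891 km

Rebound u = e ρ_c/ρ_m = 4.712 km × 2700/3330 = 3.821 km.
Net surface drop = e − u = 4.712 km − 3.821 km = e (ρ_m − ρ_c)/ρ_m = 0.891 km.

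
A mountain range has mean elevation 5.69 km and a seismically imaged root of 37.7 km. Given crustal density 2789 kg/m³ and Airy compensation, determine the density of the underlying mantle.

Airy balance: ρ_c h = (ρ_m − ρ_c) r → ρ_m = ρ_c (1 + h/r).
ρ_m = 2789 × (1 + 5.69 km/37.7 km) = 3210 kg/m³.

3210 kg/m³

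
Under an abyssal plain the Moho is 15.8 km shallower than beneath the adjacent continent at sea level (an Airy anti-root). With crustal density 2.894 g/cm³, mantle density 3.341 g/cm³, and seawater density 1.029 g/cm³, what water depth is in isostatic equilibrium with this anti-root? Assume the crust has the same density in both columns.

Replacing a thickness d of crust by seawater at the top must be balanced by replacing crust with mantle at the base: d (ρ_c − ρ_w) = a (ρ_m − ρ_c).
d = a (ρ_m − ρ_c)/(ρ_c − ρ_w) = 15.8 km × 0.447/1.865 = 3.79 km.

3.79 km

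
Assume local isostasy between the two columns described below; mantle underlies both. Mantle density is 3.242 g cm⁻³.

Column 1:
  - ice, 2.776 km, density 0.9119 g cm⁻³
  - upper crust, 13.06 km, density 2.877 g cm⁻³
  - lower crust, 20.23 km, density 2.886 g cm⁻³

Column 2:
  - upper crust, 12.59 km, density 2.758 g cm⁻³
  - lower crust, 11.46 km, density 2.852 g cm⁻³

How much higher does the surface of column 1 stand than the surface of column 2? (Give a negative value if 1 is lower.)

2.43 km

For any compensation level in the mantle, the mantle terms cancel and isostasy reduces to e = (Σt_1 − Σt_2) − (Σ(ρt)_1 − Σ(ρt)_2) / ρ_m.
Σt_1 = 36.066 km; Σt_2 = 24.05 km; Σ(ρt)_1 = 98.4888344; Σ(ρt)_2 = 67.40714 (in km·g cm⁻³).
e = (36.066 − 24.05) − (98.4888344 − 67.40714) / 3.242 = 2.43 km.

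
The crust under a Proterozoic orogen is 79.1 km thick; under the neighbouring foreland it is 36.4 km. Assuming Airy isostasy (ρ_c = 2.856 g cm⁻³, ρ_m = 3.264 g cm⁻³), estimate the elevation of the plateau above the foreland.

Excess crust Δ = 79.1 km − 36.4 km = 42.7 km, split between elevation h and root r with h + r = Δ.
Airy balance ρ_c h = (ρ_m − ρ_c) r gives r = h ρ_c/(ρ_m − ρ_c), so h (1 + ρ_c/(ρ_m − ρ_c)) = Δ, i.e. h = Δ (ρ_m − ρ_c)/ρ_m.
h = 42.7 km × 0.408/3.264 = 5.34 km.

5.34 km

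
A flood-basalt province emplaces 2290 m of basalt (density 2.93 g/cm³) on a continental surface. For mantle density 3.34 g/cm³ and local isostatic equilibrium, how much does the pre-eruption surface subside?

2010 m

Subaerial loading: s = t ρ_load / ρ_m.
s = 2290 m × 2.93/3.34 = 2010 m.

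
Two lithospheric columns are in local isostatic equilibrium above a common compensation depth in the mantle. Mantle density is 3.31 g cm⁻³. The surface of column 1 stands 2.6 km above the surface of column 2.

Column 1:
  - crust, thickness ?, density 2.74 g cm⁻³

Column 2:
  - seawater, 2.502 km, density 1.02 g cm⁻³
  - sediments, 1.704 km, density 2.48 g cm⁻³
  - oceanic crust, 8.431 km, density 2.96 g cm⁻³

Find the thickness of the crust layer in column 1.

Take the compensation level at the base of the deeper column (depth z_c below the surface of column 1) and equate Σ ρ_i t_i down to z_c; mantle fills any gap and the z_c terms cancel.
Column 1: x×2.74 + (z_c − 0 − x)×3.31
Column 2: 2.6×0 + 2.502×1.02 + 1.704×2.48 + 8.431×2.96 + (z_c − 2.6 − 12.637)×3.31
The z_c×3.31 term appears on both sides and cancels. Collect the known terms of each column as K = Σ(ρt)_known − 3.31 × (depth of known layers): K_1 = 0 − 3.31×0 = 0; K_2 = 31.73372 − 3.31×(2.6 + 12.637) = −18.70075.
Balance: K_1 − x×(3.31 − 2.74) = K_2, so x = (K_1 − K_2)/(3.31 − 2.74) = 18.7007/0.57 = 32.8 km.

32.8 km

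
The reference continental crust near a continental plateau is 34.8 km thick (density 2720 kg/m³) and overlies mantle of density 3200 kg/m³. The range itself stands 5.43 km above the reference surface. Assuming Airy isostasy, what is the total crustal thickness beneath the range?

71 km

Root depth r = h ρ_c / (ρ_m − ρ_c) = 5.43 km × 2720 / 480 = 30.77 km.
Total thickness = T + h + r = 34.8 km + 5.43 km + 30.77 km = 71 km.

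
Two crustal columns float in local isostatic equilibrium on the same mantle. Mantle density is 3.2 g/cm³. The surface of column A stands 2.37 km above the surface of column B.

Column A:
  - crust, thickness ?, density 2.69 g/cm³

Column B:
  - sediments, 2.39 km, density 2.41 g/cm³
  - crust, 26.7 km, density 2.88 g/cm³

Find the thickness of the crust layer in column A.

35.3 km

Take the compensation level at the base of the deeper column (depth z_c below the surface of column A) and equate Σ ρ_i t_i down to z_c; mantle fills any gap and the z_c terms cancel.
Column A: x×2.69 + (z_c − 0 − x)×3.2
Column B: 2.37×0 + 2.39×2.41 + 26.7×2.88 + (z_c − 2.37 − 29.09)×3.2
The z_c×3.2 term appears on both sides and cancels. Collect the known terms of each column as K = Σ(ρt)_known − 3.2 × (depth of known layers): K_A = 0 − 3.2×0 = 0; K_B = 82.6559 − 3.2×(2.37 + 29.09) = −18.0161.
Balance: K_A − x×(3.2 − 2.69) = K_B, so x = (K_A − K_B)/(3.2 − 2.69) = 18.0161/0.51 = 35.3 km.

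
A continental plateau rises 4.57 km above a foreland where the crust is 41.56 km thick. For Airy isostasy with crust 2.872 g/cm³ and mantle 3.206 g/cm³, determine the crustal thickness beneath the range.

85.4 km

Root depth r = h ρ_c / (ρ_m − ρ_c) = 4.57 km × 2.872 / 0.334 = 39.3 km.
Total thickness = T + h + r = 41.56 km + 4.57 km + 39.3 km = 85.4 km.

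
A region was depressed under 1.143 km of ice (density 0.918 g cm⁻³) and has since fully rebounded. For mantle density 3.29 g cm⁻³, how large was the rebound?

Removing the load lets mantle flow back in; uplift u satisfies ρ_ice t = ρ_m u.
u = t ρ_ice/ρ_m = 1.143 km × 0.918/3.29 = 0.319 km.

0.319 km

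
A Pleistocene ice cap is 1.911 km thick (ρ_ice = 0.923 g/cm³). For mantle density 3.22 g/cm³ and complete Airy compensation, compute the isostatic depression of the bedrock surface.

In Airy isostatic equilibrium: the ice load ρ_ice t is balanced by mantle displaced below, ρ_m s.
s = t ρ_ice / ρ_m = 1.911 km × 0.923/3.22 = 0.548 km.

0.548 km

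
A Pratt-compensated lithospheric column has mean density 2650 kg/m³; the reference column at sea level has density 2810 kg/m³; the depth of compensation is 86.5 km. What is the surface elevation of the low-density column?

5.22 km

ρ_ref D = ρ (D + h) → h = D (ρ_ref − ρ)/ρ.
h = 86.5 km × (2810 − 2650)/2650 = 5.22 km.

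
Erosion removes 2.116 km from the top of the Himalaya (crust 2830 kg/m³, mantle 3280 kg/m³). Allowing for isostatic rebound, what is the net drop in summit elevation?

Rebound u = e ρ_c/ρ_m = 2.116 km × 2830/3280 = 1.826 km.
Net surface drop = e − u = 2.116 km − 1.826 km = e (ρ_m − ρ_c)/ρ_m = 0.29 km.

0.29 km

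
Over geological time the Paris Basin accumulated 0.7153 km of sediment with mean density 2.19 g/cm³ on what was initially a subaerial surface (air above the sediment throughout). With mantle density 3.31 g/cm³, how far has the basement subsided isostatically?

Subaerial load: s = t ρ_sed / ρ_m = 0.7153 km × 2.19/3.31 = 0.473 km.

0.473 km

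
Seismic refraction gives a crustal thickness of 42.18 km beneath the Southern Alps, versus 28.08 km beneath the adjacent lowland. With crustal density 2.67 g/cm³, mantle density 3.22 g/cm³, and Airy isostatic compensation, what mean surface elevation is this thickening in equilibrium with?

2.41 km

Excess crust Δ = 42.18 km − 28.08 km = 14.1 km, split between elevation h and root r with h + r = Δ.
Airy balance ρ_c h = (ρ_m − ρ_c) r gives r = h ρ_c/(ρ_m − ρ_c), so h (1 + ρ_c/(ρ_m − ρ_c)) = Δ, i.e. h = Δ (ρ_m − ρ_c)/ρ_m.
h = 14.1 km × 0.55/3.22 = 2.41 km.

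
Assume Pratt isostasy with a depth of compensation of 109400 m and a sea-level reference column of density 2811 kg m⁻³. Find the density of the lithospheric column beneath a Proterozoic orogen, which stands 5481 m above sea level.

Pratt balance: ρ_ref D = ρ (D + h).
ρ = ρ_ref D/(D + h) = 2811 × 109400 m/(109400 m + 5481 m) = 2680 kg m⁻³.

2680 kg m⁻³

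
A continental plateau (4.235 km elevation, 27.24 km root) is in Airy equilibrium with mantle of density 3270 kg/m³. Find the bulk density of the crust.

ρ_c h = (ρ_m − ρ_c) r → ρ_c (h + r) = ρ_m r → ρ_c = ρ_m r / (h + r).
ρ_c = 3270 × 27.24 km / (4.235 km + 27.24 km) = 2830 kg/m³.

2830 kg/m³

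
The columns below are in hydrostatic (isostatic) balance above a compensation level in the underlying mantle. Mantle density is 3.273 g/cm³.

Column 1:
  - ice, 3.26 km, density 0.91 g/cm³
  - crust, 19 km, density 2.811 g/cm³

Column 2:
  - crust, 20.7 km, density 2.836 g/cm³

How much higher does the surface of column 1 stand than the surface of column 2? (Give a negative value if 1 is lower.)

For any compensation level in the mantle, the mantle terms cancel and isostasy reduces to e = (Σt_1 − Σt_2) − (Σ(ρt)_1 − Σ(ρt)_2) / ρ_m.
Σt_1 = 22.26 km; Σt_2 = 20.7 km; Σ(ρt)_1 = 56.3756; Σ(ρt)_2 = 58.7052 (in km·g/cm³).
e = (22.26 − 20.7) − (56.3756 − 58.7052) / 3.273 = 2.27 km.

2.27 km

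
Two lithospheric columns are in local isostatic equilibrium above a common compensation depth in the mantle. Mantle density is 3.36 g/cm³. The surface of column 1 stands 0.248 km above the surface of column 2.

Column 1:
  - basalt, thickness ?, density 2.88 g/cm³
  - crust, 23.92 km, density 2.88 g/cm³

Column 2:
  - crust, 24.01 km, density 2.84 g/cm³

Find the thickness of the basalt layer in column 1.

Take the compensation level at the base of the deeper column (depth z_c below the surface of column 1) and equate Σ ρ_i t_i down to z_c; mantle fills any gap and the z_c terms cancel.
Column 1: x×2.88 + 23.92×2.88 + (z_c − 23.92 − x)×3.36
Column 2: 0.248×0 + 24.01×2.84 + (z_c − 0.248 − 24.01)×3.36
The z_c×3.36 term appears on both sides and cancels. Collect the known terms of each column as K = Σ(ρt)_known − 3.36 × (depth of known layers): K_1 = 68.8896 − 3.36×23.92 = −11.4816; K_2 = 68.1884 − 3.36×(0.248 + 24.01) = −13.31848.
Balance: K_1 − x×(3.36 − 2.88) = K_2, so x = (K_1 − K_2)/(3.36 − 2.88) = 1.83688/0.48 = 3.83 km.

3.83 km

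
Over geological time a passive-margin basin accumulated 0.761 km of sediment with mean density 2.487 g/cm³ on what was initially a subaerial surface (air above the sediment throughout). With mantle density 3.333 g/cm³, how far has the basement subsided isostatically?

0.568 km

Subaerial load: s = t ρ_sed / ρ_m = 0.761 km × 2.487/3.333 = 0.568 km.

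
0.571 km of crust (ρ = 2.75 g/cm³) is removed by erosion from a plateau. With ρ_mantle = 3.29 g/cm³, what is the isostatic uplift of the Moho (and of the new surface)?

0.477 km

Unloading: uplift u = e ρ_c/ρ_m = 0.571 km × 2.75/3.29 = 0.477 km.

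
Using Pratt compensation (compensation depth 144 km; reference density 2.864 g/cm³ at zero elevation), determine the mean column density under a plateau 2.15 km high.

Pratt balance: ρ_ref D = ρ (D + h).
ρ = ρ_ref D/(D + h) = 2.864 × 144 km/(144 km + 2.15 km) = 2.82 g/cm³.

2.82 g/cm³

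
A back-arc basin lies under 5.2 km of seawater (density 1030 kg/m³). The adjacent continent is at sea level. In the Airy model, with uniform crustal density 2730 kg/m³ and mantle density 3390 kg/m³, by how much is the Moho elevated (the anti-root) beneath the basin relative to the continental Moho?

Isostatic balance requires: replacing crust with seawater at the top is compensated by replacing crust with mantle at the base: d (ρ_c − ρ_w) = a (ρ_m − ρ_c).
a = d (ρ_c − ρ_w)/(ρ_m − ρ_c) = 5.2 km × 1700/660 = 13.4 km.

13.4 km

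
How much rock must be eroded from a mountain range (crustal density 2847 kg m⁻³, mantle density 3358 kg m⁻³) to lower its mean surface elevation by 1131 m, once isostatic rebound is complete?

7430 m

Net drop Δ = e − u = e − e ρ_c/ρ_m = e (ρ_m − ρ_c)/ρ_m.
e = Δ ρ_m/(ρ_m − ρ_c) = 1131 m × 3358/511 = 7430 m.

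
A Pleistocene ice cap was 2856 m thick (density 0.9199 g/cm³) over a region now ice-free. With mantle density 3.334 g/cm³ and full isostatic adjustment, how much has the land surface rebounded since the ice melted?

788 m

Removing the load lets mantle flow back in; uplift u satisfies ρ_ice t = ρ_m u.
u = t ρ_ice/ρ_m = 2856 m × 0.9199/3.334 = 788 m.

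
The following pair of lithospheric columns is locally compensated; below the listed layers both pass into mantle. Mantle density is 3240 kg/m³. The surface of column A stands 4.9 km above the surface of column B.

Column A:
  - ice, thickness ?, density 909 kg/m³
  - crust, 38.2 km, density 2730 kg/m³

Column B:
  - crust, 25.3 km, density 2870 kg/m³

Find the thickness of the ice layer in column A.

Take the compensation level at the base of the deeper column (depth z_c below the surface of column A) and equate Σ ρ_i t_i down to z_c; mantle fills any gap and the z_c terms cancel.
Column A: x×909 + 38.2×2730 + (z_c − 38.2 − x)×3240
Column B: 4.9×0 + 25.3×2870 + (z_c − 4.9 − 25.3)×3240
The z_c×3240 term appears on both sides and cancels. Collect the known terms of each column as K = Σ(ρt)_known − 3240 × (depth of known layers): K_A = 104286 − 3240×38.2 = −19482; K_B = 72611 − 3240×(4.9 + 25.3) = −25237.
Balance: K_A − x×(3240 − 909) = K_B, so x = (K_A − K_B)/(3240 − 909) = 5755/2331 = 2.47 km.

2.47 km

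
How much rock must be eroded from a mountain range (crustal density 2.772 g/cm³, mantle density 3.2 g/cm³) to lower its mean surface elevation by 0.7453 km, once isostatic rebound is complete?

Net drop Δ = e − u = e − e ρ_c/ρ_m = e (ρ_m − ρ_c)/ρ_m.
e = Δ ρ_m/(ρ_m − ρ_c) = 0.7453 km × 3.2/0.428 = 5.57 km.

5.57 km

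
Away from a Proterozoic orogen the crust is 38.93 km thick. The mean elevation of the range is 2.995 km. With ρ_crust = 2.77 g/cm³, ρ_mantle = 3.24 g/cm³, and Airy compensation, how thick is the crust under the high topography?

Root depth r = h ρ_c / (ρ_m − ρ_c) = 2.995 km × 2.77 / 0.47 = 17.65 km.
Total thickness = T + h + r = 38.93 km + 2.995 km + 17.65 km = 59.6 km.

59.6 km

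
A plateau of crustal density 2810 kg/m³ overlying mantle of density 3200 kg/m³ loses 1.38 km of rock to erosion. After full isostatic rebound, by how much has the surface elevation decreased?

0.168 km

Rebound u = e ρ_c/ρ_m = 1.38 km × 2810/3200 = 1.212 km.
Net surface drop = e − u = 1.38 km − 1.212 km = e (ρ_m − ρ_c)/ρ_m = 0.168 km.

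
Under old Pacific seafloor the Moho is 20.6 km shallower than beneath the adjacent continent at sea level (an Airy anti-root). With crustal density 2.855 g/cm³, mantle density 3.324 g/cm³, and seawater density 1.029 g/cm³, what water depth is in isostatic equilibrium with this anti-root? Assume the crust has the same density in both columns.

5.29 km

Replacing a thickness d of crust by seawater at the top must be balanced by replacing crust with mantle at the base: d (ρ_c − ρ_w) = a (ρ_m − ρ_c).
d = a (ρ_m − ρ_c)/(ρ_c − ρ_w) = 20.6 km × 0.469/1.826 = 5.29 km.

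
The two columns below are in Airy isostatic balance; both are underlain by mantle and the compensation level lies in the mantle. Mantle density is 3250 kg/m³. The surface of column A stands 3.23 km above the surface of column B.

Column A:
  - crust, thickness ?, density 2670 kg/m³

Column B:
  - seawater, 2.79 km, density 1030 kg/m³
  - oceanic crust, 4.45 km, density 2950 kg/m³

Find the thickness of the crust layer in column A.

31.1 km

Take the compensation level at the base of the deeper column (depth z_c below the surface of column A) and equate Σ ρ_i t_i down to z_c; mantle fills any gap and the z_c terms cancel.
Column A: x×2670 + (z_c − 0 − x)×3250
Column B: 3.23×0 + 2.79×1030 + 4.45×2950 + (z_c − 3.23 − 7.24)×3250
The z_c×3250 term appears on both sides and cancels. Collect the known terms of each column as K = Σ(ρt)_known − 3250 × (depth of known layers): K_A = 0 − 3250×0 = 0; K_B = 16001.2 − 3250×(3.23 + 7.24) = −18026.3.
Balance: K_A − x×(3250 − 2670) = K_B, so x = (K_A − K_B)/(3250 − 2670) = 18026.3/580 = 31.1 km.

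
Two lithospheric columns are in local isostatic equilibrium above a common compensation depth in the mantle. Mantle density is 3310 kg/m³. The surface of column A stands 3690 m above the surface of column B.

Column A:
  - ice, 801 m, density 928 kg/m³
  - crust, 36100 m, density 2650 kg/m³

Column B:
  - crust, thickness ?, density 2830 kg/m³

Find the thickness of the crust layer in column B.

28200 m

Take the compensation level at the base of the deeper column (depth z_c below the surface of column A) and equate Σ ρ_i t_i down to z_c; mantle fills any gap and the z_c terms cancel.
Column A: 801×928 + 36100×2650 + (z_c − 36901)×3310
Column B: 3690×0 + x×2830 + (z_c − 3690 − 0 − x)×3310
The z_c×3310 term appears on both sides and cancels. Collect the known terms of each column as K = Σ(ρt)_known − 3310 × (depth of known layers): K_A = 96408328 − 3310×36901 = −25733982; K_B = 0 − 3310×(3690 + 0) = −12213900.
Balance: K_A = K_B − x×(3310 − 2830), so x = (K_B − K_A)/(3310 − 2830) = 13520100/480 = 28200 m.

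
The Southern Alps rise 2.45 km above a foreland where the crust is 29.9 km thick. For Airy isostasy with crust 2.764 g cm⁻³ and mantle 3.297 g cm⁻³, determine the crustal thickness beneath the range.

45.1 km

Root depth r = h ρ_c / (ρ_m − ρ_c) = 2.45 km × 2.764 / 0.533 = 12.71 km.
Total thickness = T + h + r = 29.9 km + 2.45 km + 12.71 km = 45.1 km.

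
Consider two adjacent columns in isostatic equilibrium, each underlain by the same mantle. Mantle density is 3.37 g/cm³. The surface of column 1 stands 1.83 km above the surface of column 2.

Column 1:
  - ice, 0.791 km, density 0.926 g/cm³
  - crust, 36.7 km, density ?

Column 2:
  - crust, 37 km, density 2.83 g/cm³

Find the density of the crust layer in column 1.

Take the compensation level at the base of the deeper column (depth z_c below the surface of column 1) and equate Σ ρ_i t_i down to z_c; mantle fills any gap and the z_c terms cancel.
Column 1: 0.791×0.926 + 36.7×ρ + (z_c − 37.491)×3.37
Column 2: 1.83×0 + 37×2.83 + (z_c − 1.83 − 37)×3.37
The z_c×3.37 term appears on both sides and cancels. Collect the known terms of each column as K = Σ(ρt)_known − 3.37 × (depth of known layers): K_1 = 0.732466 − 3.37×37.491 = −125.612204; K_2 = 104.71 − 3.37×(1.83 + 37) = −26.1471.
Balance: K_1 + 36.7×ρ = K_2, so ρ = (K_2 − K_1)/36.7 = 99.4651/36.7 = 2.71 g/cm³.

2.71 g/cm³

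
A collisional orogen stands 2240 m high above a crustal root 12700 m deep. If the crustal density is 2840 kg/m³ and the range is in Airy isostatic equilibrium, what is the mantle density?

3340 kg/m³

Airy balance: ρ_c h = (ρ_m − ρ_c) r → ρ_m = ρ_c (1 + h/r).
ρ_m = 2840 × (1 + 2240 m/12700 m) = 3340 kg/m³.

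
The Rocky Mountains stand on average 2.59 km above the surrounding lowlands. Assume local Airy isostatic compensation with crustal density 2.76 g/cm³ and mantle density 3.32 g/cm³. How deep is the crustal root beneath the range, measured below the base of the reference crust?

For local isostatic compensation: the weight of the topography is balanced by the buoyancy of the root, ρ_c h = (ρ_m − ρ_c) r.
r = h · ρ_c / (ρ_m − ρ_c) = 2.59 km × 2.76 / (3.32 − 2.76) = 12.8 km.

12.8 km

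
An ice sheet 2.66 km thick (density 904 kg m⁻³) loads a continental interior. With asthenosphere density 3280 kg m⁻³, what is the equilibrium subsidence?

Equating mass per unit area of the two columns: the ice load ρ_ice t is balanced by mantle displaced below, ρ_m s.
s = t ρ_ice / ρ_m = 2.66 km × 904/3280 = 0.733 km.

0.733 km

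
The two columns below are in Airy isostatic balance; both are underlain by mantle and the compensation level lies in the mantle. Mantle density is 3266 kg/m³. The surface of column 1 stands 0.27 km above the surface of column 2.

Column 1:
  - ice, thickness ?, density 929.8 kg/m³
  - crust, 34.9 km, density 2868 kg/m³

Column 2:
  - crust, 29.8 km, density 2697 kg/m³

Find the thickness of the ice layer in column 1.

1.69 km

Take the compensation level at the base of the deeper column (depth z_c below the surface of column 1) and equate Σ ρ_i t_i down to z_c; mantle fills any gap and the z_c terms cancel.
Column 1: x×929.8 + 34.9×2868 + (z_c − 34.9 − x)×3266
Column 2: 0.27×0 + 29.8×2697 + (z_c − 0.27 − 29.8)×3266
The z_c×3266 term appears on both sides and cancels. Collect the known terms of each column as K = Σ(ρt)_known − 3266 × (depth of known layers): K_1 = 100093.2 − 3266×34.9 = −13890.2; K_2 = 80370.6 − 3266×(0.27 + 29.8) = −17838.02.
Balance: K_1 − x×(3266 − 929.8) = K_2, so x = (K_1 − K_2)/(3266 − 929.8) = 3947.82/2336.2 = 1.69 km.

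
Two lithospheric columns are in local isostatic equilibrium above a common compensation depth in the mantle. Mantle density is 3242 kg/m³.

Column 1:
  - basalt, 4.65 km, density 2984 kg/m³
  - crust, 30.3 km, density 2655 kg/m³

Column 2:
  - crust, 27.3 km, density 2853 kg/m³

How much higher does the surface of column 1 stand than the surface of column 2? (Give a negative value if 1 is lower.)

2.58 km

For any compensation level in the mantle, the mantle terms cancel and isostasy reduces to e = (Σt_1 − Σt_2) − (Σ(ρt)_1 − Σ(ρt)_2) / ρ_m.
Σt_1 = 34.95 km; Σt_2 = 27.3 km; Σ(ρt)_1 = 94322.1; Σ(ρt)_2 = 77886.9 (in km·kg/m³).
e = (34.95 − 27.3) − (94322.1 − 77886.9) / 3242 = 2.58 km.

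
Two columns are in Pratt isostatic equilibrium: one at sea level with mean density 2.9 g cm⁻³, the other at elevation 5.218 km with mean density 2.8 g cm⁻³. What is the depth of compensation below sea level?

ρ_ref D = ρ (D + h) → D (ρ_ref − ρ) = ρ h.
D = ρ h/(ρ_ref − ρ) = 2.8 × 5.218 km/(2.9 − 2.8) = 146 km.

146 km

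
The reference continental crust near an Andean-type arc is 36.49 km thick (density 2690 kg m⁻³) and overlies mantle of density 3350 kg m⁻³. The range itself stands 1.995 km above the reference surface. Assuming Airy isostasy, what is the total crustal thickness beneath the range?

Root depth r = h ρ_c / (ρ_m − ρ_c) = 1.995 km × 2690 / 660 = 8.131 km.
Total thickness = T + h + r = 36.49 km + 1.995 km + 8.131 km = 46.6 km.

46.6 km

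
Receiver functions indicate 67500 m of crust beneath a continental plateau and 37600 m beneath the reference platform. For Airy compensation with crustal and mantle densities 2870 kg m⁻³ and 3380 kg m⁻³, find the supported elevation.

4510 m

Excess crust Δ = 67500 m − 37600 m = 29900 m, split between elevation h and root r with h + r = Δ.
Airy balance ρ_c h = (ρ_m − ρ_c) r gives r = h ρ_c/(ρ_m − ρ_c), so h (1 + ρ_c/(ρ_m − ρ_c)) = Δ, i.e. h = Δ (ρ_m − ρ_c)/ρ_m.
h = 29900 m × 510/3380 = 4510 m.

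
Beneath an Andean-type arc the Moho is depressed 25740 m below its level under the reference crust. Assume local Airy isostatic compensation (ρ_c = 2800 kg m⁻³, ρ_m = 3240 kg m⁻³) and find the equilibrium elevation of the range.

Isostatic balance requires: ρ_c h = (ρ_m − ρ_c) r.
h = r (ρ_m − ρ_c) / ρ_c = 25740 m × (3240 − 2800) / 2800 = 4040 m.

4040 m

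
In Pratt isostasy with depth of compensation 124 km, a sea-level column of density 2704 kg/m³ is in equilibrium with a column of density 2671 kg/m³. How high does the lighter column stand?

ρ_ref D = ρ (D + h) → h = D (ρ_ref − ρ)/ρ.
h = 124 km × (2704 − 2671)/2671 = 1.53 km.

1.53 km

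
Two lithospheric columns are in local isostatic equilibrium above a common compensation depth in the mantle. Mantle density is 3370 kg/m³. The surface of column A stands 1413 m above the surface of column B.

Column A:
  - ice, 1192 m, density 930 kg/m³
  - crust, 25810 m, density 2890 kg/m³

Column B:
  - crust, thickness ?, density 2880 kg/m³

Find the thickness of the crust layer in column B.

21500 m

Take the compensation level at the base of the deeper column (depth z_c below the surface of column A) and equate Σ ρ_i t_i down to z_c; mantle fills any gap and the z_c terms cancel.
Column A: 1192×930 + 25810×2890 + (z_c − 27002)×3370
Column B: 1413×0 + x×2880 + (z_c − 1413 − 0 − x)×3370
The z_c×3370 term appears on both sides and cancels. Collect the known terms of each column as K = Σ(ρt)_known − 3370 × (depth of known layers): K_A = 75699460 − 3370×27002 = −15297280; K_B = 0 − 3370×(1413 + 0) = −4761810.
Balance: K_A = K_B − x×(3370 − 2880), so x = (K_B − K_A)/(3370 − 2880) = 10535500/490 = 21500 m.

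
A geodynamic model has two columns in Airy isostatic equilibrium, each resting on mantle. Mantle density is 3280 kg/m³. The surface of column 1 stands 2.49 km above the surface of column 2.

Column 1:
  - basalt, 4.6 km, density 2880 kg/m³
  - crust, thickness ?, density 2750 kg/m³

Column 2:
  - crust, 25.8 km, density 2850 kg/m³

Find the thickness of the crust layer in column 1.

Take the compensation level at the base of the deeper column (depth z_c below the surface of column 1) and equate Σ ρ_i t_i down to z_c; mantle fills any gap and the z_c terms cancel.
Column 1: 4.6×2880 + x×2750 + (z_c − 4.6 − x)×3280
Column 2: 2.49×0 + 25.8×2850 + (z_c − 2.49 − 25.8)×3280
The z_c×3280 term appears on both sides and cancels. Collect the known terms of each column as K = Σ(ρt)_known − 3280 × (depth of known layers): K_1 = 13248 − 3280×4.6 = −1840; K_2 = 73530 − 3280×(2.49 + 25.8) = −19261.2.
Balance: K_1 − x×(3280 − 2750) = K_2, so x = (K_1 − K_2)/(3280 − 2750) = 17421.2/530 = 32.9 km.

32.9 km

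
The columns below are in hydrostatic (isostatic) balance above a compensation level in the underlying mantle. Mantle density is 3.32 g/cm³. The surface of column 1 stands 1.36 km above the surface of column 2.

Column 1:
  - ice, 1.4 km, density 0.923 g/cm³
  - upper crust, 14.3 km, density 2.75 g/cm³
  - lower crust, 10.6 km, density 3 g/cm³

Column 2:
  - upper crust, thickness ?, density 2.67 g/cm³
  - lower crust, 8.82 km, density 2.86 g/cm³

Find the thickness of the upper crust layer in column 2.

9.73 km

Take the compensation level at the base of the deeper column (depth z_c below the surface of column 1) and equate Σ ρ_i t_i down to z_c; mantle fills any gap and the z_c terms cancel.
Column 1: 1.4×0.923 + 14.3×2.75 + 10.6×3 + (z_c − 26.3)×3.32
Column 2: 1.36×0 + x×2.67 + 8.82×2.86 + (z_c − 1.36 − 8.82 − x)×3.32
The z_c×3.32 term appears on both sides and cancels. Collect the known terms of each column as K = Σ(ρt)_known − 3.32 × (depth of known layers): K_1 = 72.4172 − 3.32×26.3 = −14.8988; K_2 = 25.2252 − 3.32×(1.36 + 8.82) = −8.5724.
Balance: K_1 = K_2 − x×(3.32 − 2.67), so x = (K_2 − K_1)/(3.32 − 2.67) = 6.3264/0.65 = 9.73 km.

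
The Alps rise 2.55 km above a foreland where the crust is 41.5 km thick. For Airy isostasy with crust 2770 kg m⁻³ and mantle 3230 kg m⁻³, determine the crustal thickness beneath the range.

Root depth r = h ρ_c / (ρ_m − ρ_c) = 2.55 km × 2770 / 460 = 15.36 km.
Total thickness = T + h + r = 41.5 km + 2.55 km + 15.36 km = 59.4 km.

59.4 km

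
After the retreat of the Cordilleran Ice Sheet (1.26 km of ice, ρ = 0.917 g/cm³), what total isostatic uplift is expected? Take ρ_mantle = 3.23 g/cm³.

0.358 km

Removing the load lets mantle flow back in; uplift u satisfies ρ_ice t = ρ_m u.
u = t ρ_ice/ρ_m = 1.26 km × 0.917/3.23 = 0.358 km.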